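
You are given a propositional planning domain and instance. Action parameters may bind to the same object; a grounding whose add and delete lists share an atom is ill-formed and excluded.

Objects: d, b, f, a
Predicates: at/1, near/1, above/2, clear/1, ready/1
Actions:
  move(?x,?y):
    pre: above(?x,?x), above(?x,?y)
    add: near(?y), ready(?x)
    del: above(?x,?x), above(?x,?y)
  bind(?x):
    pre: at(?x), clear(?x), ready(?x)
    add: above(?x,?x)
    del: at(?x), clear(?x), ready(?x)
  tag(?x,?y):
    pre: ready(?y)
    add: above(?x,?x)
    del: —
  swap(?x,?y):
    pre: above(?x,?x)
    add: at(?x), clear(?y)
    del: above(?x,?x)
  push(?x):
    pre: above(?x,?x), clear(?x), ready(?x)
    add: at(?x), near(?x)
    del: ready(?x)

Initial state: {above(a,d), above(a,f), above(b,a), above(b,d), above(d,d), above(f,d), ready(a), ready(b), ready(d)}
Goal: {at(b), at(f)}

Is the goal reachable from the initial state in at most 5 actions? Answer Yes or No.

Yes

1. tag(b,d)  →  {above(a,d), above(a,f), above(b,a), above(b,b), above(b,d), above(d,d), above(f,d), ready(a), ready(b), ready(d)}
2. tag(f,d)  →  {above(a,d), above(a,f), above(b,a), above(b,b), above(b,d), above(d,d), above(f,d), above(f,f), ready(a), ready(b), ready(d)}
3. swap(b,d)  →  {above(a,d), above(a,f), above(b,a), above(b,d), above(d,d), above(f,d), above(f,f), at(b), clear(d), ready(a), ready(b), ready(d)}
4. swap(f,d)  →  {above(a,d), above(a,f), above(b,a), above(b,d), above(d,d), above(f,d), at(b), at(f), clear(d), ready(a), ready(b), ready(d)}
optimal plan length = 4; 4 ≤ 5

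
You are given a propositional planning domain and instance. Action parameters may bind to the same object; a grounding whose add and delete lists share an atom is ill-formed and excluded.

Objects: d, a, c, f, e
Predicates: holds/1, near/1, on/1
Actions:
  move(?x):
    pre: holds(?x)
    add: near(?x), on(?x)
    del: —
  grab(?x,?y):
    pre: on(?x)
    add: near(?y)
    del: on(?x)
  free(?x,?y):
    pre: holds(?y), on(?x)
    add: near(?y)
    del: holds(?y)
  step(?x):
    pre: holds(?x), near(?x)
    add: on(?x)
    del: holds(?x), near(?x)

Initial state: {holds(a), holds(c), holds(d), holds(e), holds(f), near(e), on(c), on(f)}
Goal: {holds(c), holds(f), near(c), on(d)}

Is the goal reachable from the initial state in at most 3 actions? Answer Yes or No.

1. move(d)  →  {holds(a), holds(c), holds(d), holds(e), holds(f), near(d), near(e), on(c), on(d), on(f)}
2. move(c)  →  {holds(a), holds(c), holds(d), holds(e), holds(f), near(c), near(d), near(e), on(c), on(d), on(f)}
optimal plan length = 2; 2 ≤ 3

Yes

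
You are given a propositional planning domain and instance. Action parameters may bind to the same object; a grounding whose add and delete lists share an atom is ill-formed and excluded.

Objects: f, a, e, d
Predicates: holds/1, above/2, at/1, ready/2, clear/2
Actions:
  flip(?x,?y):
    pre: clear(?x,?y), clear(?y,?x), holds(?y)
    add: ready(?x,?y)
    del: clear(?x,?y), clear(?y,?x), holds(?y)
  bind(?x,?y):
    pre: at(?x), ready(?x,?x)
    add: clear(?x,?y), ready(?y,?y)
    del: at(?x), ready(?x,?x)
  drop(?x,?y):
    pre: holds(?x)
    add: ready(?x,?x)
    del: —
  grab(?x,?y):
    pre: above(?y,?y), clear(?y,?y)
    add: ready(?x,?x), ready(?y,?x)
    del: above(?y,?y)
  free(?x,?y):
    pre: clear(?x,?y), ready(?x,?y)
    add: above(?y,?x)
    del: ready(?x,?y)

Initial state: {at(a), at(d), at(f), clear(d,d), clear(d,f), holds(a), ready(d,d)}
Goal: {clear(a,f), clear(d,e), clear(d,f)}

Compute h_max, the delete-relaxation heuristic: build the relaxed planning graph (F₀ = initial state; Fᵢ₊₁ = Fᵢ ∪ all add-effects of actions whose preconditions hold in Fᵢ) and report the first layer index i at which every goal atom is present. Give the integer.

F0 = init (7 atoms)
F1 = F0 ∪ {above(d,d), clear(d,a), clear(d,e), ready(a,a), ready(e,e), ready(f,f)}  (13 atoms)
F2 = F1 ∪ {clear(a,d), clear(a,e), clear(a,f), clear(f,a), clear(f,d), clear(f,e), ready(d,a), ready(d,e), ready(d,f)}  (22 atoms)
goal ⊆ F2  ⇒  h_max = 2

2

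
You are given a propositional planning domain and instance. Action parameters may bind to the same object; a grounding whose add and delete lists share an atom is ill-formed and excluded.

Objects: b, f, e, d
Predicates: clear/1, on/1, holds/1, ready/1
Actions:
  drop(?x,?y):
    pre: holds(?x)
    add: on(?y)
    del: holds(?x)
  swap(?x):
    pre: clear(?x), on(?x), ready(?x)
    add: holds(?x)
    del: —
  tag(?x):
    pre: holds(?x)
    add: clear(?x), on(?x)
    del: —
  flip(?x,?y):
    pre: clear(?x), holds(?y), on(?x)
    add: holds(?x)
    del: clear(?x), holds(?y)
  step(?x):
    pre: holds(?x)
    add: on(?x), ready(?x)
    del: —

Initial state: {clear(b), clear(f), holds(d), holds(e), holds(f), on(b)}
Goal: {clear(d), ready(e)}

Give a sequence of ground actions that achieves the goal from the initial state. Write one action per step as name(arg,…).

tag(d); step(e)

1. tag(d)  →  {clear(b), clear(d), clear(f), holds(d), holds(e), holds(f), on(b), on(d)}
2. step(e)  →  {clear(b), clear(d), clear(f), holds(d), holds(e), holds(f), on(b), on(d), on(e), ready(e)}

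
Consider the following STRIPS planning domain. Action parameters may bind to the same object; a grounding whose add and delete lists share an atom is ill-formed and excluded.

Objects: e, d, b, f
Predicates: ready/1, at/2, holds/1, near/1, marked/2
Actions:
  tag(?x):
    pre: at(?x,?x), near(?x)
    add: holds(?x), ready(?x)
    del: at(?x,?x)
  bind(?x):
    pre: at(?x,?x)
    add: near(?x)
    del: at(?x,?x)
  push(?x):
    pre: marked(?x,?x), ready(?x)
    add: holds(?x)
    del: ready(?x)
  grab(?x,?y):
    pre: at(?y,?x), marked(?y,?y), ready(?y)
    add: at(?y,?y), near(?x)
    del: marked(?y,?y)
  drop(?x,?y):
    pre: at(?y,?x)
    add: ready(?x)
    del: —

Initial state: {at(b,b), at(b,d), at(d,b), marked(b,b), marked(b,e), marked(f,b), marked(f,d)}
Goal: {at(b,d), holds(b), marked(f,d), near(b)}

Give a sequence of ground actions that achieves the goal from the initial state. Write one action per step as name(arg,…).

1. bind(b)  →  {at(b,d), at(d,b), marked(b,b), marked(b,e), marked(f,b), marked(f,d), near(b)}
2. drop(b,d)  →  {at(b,d), at(d,b), marked(b,b), marked(b,e), marked(f,b), marked(f,d), near(b), ready(b)}
3. push(b)  →  {at(b,d), at(d,b), holds(b), marked(b,b), marked(b,e), marked(f,b), marked(f,d), near(b)}

bind(b); drop(b,d); push(b)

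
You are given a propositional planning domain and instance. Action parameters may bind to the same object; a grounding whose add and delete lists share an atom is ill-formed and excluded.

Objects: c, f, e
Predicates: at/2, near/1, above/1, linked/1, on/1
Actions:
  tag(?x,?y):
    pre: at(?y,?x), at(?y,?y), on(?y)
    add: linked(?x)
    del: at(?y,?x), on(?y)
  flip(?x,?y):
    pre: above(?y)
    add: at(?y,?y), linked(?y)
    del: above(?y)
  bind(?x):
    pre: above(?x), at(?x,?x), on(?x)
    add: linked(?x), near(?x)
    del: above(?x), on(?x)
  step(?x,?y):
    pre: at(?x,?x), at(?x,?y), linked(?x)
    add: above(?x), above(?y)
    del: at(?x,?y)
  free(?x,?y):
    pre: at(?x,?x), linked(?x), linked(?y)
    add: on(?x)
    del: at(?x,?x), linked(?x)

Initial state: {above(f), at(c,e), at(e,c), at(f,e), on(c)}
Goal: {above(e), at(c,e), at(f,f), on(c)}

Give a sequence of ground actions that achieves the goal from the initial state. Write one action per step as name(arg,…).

1. flip(c,f)  →  {at(c,e), at(e,c), at(f,e), at(f,f), linked(f), on(c)}
2. step(f,e)  →  {above(e), above(f), at(c,e), at(e,c), at(f,f), linked(f), on(c)}

flip(c,f); step(f,e)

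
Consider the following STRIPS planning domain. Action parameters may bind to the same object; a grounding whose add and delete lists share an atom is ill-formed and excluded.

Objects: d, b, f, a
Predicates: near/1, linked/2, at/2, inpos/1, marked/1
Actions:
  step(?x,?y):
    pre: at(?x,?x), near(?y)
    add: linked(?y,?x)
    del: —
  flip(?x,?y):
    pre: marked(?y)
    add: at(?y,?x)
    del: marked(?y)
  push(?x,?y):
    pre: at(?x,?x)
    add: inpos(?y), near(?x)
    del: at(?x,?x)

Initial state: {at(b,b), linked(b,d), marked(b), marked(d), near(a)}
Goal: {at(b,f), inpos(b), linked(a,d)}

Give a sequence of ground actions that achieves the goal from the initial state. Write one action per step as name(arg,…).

flip(d,d); step(d,a); flip(f,b); push(d,b)

1. flip(d,d)  →  {at(b,b), at(d,d), linked(b,d), marked(b), near(a)}
2. step(d,a)  →  {at(b,b), at(d,d), linked(a,d), linked(b,d), marked(b), near(a)}
3. flip(f,b)  →  {at(b,b), at(b,f), at(d,d), linked(a,d), linked(b,d), near(a)}
4. push(d,b)  →  {at(b,b), at(b,f), inpos(b), linked(a,d), linked(b,d), near(a), near(d)}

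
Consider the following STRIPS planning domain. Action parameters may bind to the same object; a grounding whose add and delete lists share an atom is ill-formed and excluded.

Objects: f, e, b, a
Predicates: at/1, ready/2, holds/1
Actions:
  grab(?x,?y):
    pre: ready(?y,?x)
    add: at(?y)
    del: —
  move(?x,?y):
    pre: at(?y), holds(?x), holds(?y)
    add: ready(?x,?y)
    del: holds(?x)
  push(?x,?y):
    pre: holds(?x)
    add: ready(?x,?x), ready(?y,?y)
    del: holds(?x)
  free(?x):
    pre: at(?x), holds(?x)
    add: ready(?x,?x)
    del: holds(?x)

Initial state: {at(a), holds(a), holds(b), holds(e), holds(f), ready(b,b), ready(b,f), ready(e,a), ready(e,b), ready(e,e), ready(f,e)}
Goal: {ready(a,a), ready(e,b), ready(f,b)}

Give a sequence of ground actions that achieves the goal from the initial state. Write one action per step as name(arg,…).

grab(f,b); move(f,b); move(a,a)

1. grab(f,b)  →  {at(a), at(b), holds(a), holds(b), holds(e), holds(f), ready(b,b), ready(b,f), ready(e,a), ready(e,b), ready(e,e), ready(f,e)}
2. move(f,b)  →  {at(a), at(b), holds(a), holds(b), holds(e), ready(b,b), ready(b,f), ready(e,a), ready(e,b), ready(e,e), ready(f,b), ready(f,e)}
3. move(a,a)  →  {at(a), at(b), holds(b), holds(e), ready(a,a), ready(b,b), ready(b,f), ready(e,a), ready(e,b), ready(e,e), ready(f,b), ready(f,e)}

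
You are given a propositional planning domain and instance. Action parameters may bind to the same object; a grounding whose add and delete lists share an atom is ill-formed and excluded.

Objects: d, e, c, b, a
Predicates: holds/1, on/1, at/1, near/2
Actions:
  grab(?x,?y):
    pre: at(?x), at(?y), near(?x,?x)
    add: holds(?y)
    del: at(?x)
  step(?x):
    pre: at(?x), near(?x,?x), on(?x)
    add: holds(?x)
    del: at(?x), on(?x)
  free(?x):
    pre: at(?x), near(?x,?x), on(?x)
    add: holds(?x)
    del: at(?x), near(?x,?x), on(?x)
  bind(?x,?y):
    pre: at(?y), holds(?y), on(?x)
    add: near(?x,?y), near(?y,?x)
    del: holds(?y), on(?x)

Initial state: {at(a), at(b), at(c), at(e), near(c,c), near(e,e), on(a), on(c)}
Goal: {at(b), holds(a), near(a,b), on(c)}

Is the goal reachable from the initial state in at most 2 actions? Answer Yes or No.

1. grab(e,b)  →  {at(a), at(b), at(c), holds(b), near(c,c), near(e,e), on(a), on(c)}
2. grab(c,a)  →  {at(a), at(b), holds(a), holds(b), near(c,c), near(e,e), on(a), on(c)}
3. bind(a,b)  →  {at(a), at(b), holds(a), near(a,b), near(b,a), near(c,c), near(e,e), on(c)}
optimal plan length = 3; 3 > 2

No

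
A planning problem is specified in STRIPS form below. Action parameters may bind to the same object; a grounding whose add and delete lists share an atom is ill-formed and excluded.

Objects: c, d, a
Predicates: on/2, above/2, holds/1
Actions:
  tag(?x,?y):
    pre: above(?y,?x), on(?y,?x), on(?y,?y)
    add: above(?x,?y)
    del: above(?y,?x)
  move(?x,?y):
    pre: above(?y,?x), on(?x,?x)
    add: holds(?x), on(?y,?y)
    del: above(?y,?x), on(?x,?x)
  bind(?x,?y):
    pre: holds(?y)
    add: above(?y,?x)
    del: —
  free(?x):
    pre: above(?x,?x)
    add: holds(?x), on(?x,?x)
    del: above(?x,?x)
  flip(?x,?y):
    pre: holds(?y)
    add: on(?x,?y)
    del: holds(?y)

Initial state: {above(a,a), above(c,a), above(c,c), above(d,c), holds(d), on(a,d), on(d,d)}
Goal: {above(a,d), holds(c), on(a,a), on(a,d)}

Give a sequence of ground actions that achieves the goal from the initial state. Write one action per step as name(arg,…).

1. free(c)  →  {above(a,a), above(c,a), above(d,c), holds(c), holds(d), on(a,d), on(c,c), on(d,d)}
2. free(a)  →  {above(c,a), above(d,c), holds(a), holds(c), holds(d), on(a,a), on(a,d), on(c,c), on(d,d)}
3. bind(d,a)  →  {above(a,d), above(c,a), above(d,c), holds(a), holds(c), holds(d), on(a,a), on(a,d), on(c,c), on(d,d)}

free(c); free(a); bind(d,a)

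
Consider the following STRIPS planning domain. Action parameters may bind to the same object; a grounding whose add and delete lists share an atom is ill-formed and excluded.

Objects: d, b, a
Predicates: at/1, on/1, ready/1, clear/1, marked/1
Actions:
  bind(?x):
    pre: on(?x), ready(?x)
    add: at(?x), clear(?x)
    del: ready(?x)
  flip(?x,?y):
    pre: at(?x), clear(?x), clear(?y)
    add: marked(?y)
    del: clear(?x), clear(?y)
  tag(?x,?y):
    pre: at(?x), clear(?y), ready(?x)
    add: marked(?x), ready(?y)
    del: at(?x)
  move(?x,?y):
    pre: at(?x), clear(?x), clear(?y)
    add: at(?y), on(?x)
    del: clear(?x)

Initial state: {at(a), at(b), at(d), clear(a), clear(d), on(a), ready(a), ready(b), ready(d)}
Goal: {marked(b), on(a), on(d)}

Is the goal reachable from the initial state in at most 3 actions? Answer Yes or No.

1. tag(b,d)  →  {at(a), at(d), clear(a), clear(d), marked(b), on(a), ready(a), ready(b), ready(d)}
2. move(d,d)  →  {at(a), at(d), clear(a), marked(b), on(a), on(d), ready(a), ready(b), ready(d)}
optimal plan length = 2; 2 ≤ 3

Yes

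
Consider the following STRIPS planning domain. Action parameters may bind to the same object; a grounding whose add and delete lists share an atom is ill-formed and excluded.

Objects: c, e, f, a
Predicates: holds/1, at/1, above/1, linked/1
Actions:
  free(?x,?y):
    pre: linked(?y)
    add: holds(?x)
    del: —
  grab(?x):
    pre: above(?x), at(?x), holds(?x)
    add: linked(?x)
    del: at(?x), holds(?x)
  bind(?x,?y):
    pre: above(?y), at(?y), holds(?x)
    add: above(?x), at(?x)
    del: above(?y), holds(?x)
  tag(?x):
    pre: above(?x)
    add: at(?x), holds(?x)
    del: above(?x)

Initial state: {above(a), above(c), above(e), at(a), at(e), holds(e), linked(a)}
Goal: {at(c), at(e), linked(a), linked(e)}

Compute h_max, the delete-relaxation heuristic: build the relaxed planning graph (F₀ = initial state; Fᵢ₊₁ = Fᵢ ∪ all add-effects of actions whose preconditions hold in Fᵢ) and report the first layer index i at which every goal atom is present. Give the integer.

1

F0 = init (7 atoms)
F1 = F0 ∪ {at(c), holds(a), holds(c), holds(f), linked(e)}  (12 atoms)
goal ⊆ F1  ⇒  h_max = 1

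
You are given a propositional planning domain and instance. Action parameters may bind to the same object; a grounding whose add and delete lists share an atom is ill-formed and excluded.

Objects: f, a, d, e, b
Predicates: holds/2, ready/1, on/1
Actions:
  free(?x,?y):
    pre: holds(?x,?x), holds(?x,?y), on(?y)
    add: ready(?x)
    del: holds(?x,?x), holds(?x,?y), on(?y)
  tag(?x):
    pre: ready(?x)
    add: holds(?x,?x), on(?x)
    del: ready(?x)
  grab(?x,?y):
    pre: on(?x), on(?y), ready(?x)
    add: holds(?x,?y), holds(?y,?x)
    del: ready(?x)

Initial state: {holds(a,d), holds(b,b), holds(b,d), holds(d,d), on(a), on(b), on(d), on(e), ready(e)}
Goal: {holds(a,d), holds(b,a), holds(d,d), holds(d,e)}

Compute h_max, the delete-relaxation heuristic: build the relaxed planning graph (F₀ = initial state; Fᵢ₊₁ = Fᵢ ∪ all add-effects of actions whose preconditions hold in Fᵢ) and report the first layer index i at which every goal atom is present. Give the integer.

2

F0 = init (9 atoms)
F1 = F0 ∪ {holds(a,e), holds(b,e), holds(d,e), holds(e,a), holds(e,b), holds(e,d), holds(e,e), ready(b), ready(d)}  (18 atoms)
F2 = F1 ∪ {holds(a,b), holds(b,a), holds(d,a), holds(d,b)}  (22 atoms)
goal ⊆ F2  ⇒  h_max = 2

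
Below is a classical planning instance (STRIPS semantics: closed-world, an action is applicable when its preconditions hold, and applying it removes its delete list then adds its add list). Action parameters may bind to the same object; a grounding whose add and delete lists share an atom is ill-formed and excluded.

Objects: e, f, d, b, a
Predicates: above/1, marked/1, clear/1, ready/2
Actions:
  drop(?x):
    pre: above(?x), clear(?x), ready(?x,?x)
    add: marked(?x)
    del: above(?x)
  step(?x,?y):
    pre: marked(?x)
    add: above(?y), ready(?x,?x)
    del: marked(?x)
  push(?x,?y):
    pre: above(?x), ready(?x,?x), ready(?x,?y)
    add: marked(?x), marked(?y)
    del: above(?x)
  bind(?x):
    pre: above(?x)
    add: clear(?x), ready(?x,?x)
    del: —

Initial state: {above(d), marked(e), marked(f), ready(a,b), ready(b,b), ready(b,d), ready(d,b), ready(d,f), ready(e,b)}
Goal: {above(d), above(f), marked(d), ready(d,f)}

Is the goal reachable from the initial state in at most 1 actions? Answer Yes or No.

1. step(e,f)  →  {above(d), above(f), marked(f), ready(a,b), ready(b,b), ready(b,d), ready(d,b), ready(d,f), ready(e,b), ready(e,e)}
2. step(f,b)  →  {above(b), above(d), above(f), ready(a,b), ready(b,b), ready(b,d), ready(d,b), ready(d,f), ready(e,b), ready(e,e), ready(f,f)}
3. push(b,d)  →  {above(d), above(f), marked(b), marked(d), ready(a,b), ready(b,b), ready(b,d), ready(d,b), ready(d,f), ready(e,b), ready(e,e), ready(f,f)}
optimal plan length = 3; 3 > 1

No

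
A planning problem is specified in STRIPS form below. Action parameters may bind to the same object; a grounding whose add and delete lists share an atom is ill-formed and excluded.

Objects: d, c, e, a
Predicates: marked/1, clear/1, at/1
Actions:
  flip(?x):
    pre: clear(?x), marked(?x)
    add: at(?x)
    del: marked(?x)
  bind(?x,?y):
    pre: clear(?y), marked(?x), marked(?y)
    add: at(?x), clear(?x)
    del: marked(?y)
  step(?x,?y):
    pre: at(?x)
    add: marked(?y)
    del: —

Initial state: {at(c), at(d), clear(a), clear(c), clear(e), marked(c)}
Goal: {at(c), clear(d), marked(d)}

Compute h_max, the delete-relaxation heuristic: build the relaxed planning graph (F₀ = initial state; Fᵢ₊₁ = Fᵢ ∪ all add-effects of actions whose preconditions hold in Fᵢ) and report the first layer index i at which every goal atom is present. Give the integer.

2

F0 = init (6 atoms)
F1 = F0 ∪ {marked(a), marked(d), marked(e)}  (9 atoms)
F2 = F1 ∪ {at(a), at(e), clear(d)}  (12 atoms)
goal ⊆ F2  ⇒  h_max = 2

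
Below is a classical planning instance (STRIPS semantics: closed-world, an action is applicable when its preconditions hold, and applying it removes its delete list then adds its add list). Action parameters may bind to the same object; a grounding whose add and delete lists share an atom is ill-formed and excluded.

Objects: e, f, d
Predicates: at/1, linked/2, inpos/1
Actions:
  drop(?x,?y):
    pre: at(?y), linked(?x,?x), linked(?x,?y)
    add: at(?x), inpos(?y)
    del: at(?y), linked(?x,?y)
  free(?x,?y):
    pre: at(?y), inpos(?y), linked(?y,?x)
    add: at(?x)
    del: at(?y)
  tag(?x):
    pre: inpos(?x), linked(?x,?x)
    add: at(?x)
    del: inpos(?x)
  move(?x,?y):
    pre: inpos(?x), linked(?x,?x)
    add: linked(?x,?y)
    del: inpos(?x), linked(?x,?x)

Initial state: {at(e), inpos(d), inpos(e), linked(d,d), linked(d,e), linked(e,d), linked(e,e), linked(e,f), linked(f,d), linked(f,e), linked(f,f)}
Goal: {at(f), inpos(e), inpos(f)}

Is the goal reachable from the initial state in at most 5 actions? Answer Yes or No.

1. free(f,e)  →  {at(f), inpos(d), inpos(e), linked(d,d), linked(d,e), linked(e,d), linked(e,e), linked(e,f), linked(f,d), linked(f,e), linked(f,f)}
2. drop(e,f)  →  {at(e), inpos(d), inpos(e), inpos(f), linked(d,d), linked(d,e), linked(e,d), linked(e,e), linked(f,d), linked(f,e), linked(f,f)}
3. drop(f,e)  →  {at(f), inpos(d), inpos(e), inpos(f), linked(d,d), linked(d,e), linked(e,d), linked(e,e), linked(f,d), linked(f,f)}
optimal plan length = 3; 3 ≤ 5

Yes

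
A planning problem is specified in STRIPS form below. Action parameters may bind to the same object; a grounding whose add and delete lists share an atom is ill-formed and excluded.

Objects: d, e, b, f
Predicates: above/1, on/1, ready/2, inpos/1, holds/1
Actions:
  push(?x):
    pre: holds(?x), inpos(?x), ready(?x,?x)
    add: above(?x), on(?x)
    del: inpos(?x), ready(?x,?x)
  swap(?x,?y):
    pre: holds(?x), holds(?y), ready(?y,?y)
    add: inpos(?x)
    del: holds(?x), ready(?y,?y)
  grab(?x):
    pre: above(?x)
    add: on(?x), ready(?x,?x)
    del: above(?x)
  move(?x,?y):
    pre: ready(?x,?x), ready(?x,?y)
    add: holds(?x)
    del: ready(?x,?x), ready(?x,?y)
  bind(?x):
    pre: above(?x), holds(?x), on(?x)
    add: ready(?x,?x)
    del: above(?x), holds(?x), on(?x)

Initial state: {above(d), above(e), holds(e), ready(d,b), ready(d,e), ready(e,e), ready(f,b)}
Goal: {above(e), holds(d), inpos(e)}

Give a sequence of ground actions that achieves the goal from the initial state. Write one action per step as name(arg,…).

swap(e,e); grab(d); move(d,d)

1. swap(e,e)  →  {above(d), above(e), inpos(e), ready(d,b), ready(d,e), ready(f,b)}
2. grab(d)  →  {above(e), inpos(e), on(d), ready(d,b), ready(d,d), ready(d,e), ready(f,b)}
3. move(d,d)  →  {above(e), holds(d), inpos(e), on(d), ready(d,b), ready(d,e), ready(f,b)}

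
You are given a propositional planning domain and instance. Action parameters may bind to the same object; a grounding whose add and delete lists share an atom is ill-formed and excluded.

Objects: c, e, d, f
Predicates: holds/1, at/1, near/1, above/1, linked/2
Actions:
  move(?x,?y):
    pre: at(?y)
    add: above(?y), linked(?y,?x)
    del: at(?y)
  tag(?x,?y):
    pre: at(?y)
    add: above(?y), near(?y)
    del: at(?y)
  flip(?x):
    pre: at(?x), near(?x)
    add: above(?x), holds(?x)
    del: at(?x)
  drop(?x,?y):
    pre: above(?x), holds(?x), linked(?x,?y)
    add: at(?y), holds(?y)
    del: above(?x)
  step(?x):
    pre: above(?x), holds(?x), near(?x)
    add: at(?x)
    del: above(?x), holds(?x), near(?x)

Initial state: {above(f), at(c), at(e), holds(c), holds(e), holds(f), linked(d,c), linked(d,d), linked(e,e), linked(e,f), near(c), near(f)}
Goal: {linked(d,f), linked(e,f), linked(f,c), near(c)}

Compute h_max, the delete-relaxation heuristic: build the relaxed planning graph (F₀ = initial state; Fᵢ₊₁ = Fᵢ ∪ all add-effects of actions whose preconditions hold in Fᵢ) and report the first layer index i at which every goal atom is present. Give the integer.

F0 = init (12 atoms)
F1 = F0 ∪ {above(c), above(e), at(f), linked(c,c), linked(c,d), linked(c,e), linked(c,f), linked(e,c), linked(e,d), near(e)}  (22 atoms)
F2 = F1 ∪ {at(d), holds(d), linked(f,c), linked(f,d), linked(f,e), linked(f,f)}  (28 atoms)
F3 = F2 ∪ {above(d), linked(d,e), linked(d,f), near(d)}  (32 atoms)
goal ⊆ F3  ⇒  h_max = 3

3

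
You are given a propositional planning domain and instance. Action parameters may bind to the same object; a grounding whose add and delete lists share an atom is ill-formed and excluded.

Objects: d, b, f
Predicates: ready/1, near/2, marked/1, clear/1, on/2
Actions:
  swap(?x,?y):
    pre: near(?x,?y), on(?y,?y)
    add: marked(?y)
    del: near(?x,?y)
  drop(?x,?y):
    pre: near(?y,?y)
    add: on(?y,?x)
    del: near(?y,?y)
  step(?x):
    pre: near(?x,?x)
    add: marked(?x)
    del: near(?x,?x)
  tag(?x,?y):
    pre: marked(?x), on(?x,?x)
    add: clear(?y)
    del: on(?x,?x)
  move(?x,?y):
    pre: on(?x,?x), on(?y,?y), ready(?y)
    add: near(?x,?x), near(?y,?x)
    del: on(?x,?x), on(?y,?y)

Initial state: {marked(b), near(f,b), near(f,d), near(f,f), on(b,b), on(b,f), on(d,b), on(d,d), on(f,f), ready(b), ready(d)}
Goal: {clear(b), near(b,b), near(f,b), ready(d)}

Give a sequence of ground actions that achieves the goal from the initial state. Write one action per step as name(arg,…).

1. swap(f,d)  →  {marked(b), marked(d), near(f,b), near(f,f), on(b,b), on(b,f), on(d,b), on(d,d), on(f,f), ready(b), ready(d)}
2. tag(d,b)  →  {clear(b), marked(b), marked(d), near(f,b), near(f,f), on(b,b), on(b,f), on(d,b), on(f,f), ready(b), ready(d)}
3. move(b,b)  →  {clear(b), marked(b), marked(d), near(b,b), near(f,b), near(f,f), on(b,f), on(d,b), on(f,f), ready(b), ready(d)}

swap(f,d); tag(d,b); move(b,b)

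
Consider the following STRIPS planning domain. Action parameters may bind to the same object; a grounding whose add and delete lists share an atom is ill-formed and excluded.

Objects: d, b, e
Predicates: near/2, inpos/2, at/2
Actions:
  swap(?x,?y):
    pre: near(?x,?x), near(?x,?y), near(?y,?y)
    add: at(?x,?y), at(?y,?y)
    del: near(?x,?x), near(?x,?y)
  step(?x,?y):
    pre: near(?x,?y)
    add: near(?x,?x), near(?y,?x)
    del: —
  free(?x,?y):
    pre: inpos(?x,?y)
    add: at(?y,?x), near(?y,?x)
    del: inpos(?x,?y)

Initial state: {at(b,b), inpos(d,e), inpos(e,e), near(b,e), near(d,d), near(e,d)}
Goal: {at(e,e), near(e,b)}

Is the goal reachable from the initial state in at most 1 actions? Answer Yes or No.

1. step(b,e)  →  {at(b,b), inpos(d,e), inpos(e,e), near(b,b), near(b,e), near(d,d), near(e,b), near(e,d)}
2. free(e,e)  →  {at(b,b), at(e,e), inpos(d,e), near(b,b), near(b,e), near(d,d), near(e,b), near(e,d), near(e,e)}
optimal plan length = 2; 2 > 1

No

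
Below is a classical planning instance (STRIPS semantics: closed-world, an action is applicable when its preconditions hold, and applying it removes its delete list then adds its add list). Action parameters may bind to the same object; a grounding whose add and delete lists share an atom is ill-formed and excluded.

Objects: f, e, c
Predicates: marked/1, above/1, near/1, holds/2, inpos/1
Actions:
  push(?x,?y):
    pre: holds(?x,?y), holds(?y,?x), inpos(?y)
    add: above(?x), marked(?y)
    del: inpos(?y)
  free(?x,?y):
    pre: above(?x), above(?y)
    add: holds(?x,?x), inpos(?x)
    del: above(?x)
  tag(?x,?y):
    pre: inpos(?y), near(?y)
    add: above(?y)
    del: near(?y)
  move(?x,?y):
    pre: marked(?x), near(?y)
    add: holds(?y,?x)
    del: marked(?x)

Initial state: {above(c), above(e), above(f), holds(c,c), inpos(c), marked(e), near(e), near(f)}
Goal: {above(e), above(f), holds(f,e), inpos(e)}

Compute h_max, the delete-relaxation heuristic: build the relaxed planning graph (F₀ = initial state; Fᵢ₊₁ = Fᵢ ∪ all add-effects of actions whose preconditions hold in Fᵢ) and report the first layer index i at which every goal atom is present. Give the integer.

F0 = init (8 atoms)
F1 = F0 ∪ {holds(e,e), holds(f,e), holds(f,f), inpos(e), inpos(f), marked(c)}  (14 atoms)
goal ⊆ F1  ⇒  h_max = 1

1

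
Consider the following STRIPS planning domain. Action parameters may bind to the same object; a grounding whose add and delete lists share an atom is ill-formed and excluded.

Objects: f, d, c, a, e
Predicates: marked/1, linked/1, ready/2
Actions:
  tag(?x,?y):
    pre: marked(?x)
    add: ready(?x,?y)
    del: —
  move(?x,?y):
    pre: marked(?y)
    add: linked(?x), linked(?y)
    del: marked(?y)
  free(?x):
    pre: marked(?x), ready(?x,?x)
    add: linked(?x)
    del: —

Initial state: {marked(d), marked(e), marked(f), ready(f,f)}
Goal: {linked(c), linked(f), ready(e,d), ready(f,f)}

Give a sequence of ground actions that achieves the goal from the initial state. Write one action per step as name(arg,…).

1. tag(e,d)  →  {marked(d), marked(e), marked(f), ready(e,d), ready(f,f)}
2. move(c,f)  →  {linked(c), linked(f), marked(d), marked(e), ready(e,d), ready(f,f)}

tag(e,d); move(c,f)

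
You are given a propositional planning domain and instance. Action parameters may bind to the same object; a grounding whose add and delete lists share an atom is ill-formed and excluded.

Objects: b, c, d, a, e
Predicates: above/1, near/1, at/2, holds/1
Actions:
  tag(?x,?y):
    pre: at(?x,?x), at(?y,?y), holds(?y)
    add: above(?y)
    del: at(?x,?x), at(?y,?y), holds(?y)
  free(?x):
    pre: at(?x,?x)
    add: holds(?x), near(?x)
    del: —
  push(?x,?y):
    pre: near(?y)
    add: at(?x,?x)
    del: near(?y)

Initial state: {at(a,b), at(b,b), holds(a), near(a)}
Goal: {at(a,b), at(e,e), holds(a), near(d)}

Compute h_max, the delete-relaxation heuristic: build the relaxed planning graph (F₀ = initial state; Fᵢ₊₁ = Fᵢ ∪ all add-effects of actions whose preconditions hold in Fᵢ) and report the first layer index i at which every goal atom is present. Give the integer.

2

F0 = init (4 atoms)
F1 = F0 ∪ {at(a,a), at(c,c), at(d,d), at(e,e), holds(b), near(b)}  (10 atoms)
F2 = F1 ∪ {above(a), above(b), holds(c), holds(d), holds(e), near(c), near(d), near(e)}  (18 atoms)
goal ⊆ F2  ⇒  h_max = 2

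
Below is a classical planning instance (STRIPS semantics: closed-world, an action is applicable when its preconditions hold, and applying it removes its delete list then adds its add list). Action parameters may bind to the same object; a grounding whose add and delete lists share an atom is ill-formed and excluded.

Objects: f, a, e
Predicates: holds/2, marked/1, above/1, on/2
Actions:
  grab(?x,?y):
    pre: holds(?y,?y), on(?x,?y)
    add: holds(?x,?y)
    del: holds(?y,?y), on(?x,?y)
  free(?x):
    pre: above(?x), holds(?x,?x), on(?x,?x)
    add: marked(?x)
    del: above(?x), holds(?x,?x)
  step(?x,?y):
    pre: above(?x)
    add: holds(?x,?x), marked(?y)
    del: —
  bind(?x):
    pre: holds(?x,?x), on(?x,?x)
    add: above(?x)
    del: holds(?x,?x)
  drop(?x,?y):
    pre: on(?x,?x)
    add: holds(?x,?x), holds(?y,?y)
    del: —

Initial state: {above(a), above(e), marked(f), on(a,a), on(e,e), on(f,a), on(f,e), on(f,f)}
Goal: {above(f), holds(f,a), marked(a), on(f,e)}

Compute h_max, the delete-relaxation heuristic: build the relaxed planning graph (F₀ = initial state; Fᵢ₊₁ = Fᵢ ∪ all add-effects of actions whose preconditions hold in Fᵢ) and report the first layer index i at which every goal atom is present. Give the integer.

2

F0 = init (8 atoms)
F1 = F0 ∪ {holds(a,a), holds(e,e), holds(f,f), marked(a), marked(e)}  (13 atoms)
F2 = F1 ∪ {above(f), holds(f,a), holds(f,e)}  (16 atoms)
goal ⊆ F2  ⇒  h_max = 2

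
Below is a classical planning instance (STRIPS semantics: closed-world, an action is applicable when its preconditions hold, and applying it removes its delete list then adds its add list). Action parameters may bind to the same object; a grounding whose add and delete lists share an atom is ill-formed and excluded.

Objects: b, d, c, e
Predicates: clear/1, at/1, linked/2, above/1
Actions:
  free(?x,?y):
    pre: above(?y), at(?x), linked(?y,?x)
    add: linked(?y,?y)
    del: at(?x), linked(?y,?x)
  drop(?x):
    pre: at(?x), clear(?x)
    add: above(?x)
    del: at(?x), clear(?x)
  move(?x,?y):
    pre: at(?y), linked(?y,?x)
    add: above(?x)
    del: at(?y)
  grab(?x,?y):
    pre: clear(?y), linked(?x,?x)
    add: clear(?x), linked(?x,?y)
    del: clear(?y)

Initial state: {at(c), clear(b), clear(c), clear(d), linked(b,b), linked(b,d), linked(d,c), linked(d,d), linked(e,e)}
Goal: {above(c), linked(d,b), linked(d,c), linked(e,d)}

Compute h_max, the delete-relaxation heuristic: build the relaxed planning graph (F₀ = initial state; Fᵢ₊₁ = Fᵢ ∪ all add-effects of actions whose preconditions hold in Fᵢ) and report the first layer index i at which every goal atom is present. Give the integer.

1

F0 = init (9 atoms)
F1 = F0 ∪ {above(c), clear(e), linked(b,c), linked(d,b), linked(e,b), linked(e,c), linked(e,d)}  (16 atoms)
goal ⊆ F1  ⇒  h_max = 1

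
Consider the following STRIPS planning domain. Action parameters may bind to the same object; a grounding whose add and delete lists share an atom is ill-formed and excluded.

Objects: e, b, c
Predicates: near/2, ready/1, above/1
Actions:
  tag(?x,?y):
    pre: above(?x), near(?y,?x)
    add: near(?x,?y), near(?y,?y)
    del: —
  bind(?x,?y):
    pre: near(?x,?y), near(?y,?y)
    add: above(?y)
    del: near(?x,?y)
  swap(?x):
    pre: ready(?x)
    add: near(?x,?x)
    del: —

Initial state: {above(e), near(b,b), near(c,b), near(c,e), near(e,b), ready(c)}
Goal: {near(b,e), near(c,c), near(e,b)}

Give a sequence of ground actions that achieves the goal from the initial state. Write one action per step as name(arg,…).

1. tag(e,c)  →  {above(e), near(b,b), near(c,b), near(c,c), near(c,e), near(e,b), near(e,c), ready(c)}
2. bind(b,b)  →  {above(b), above(e), near(c,b), near(c,c), near(c,e), near(e,b), near(e,c), ready(c)}
3. tag(b,e)  →  {above(b), above(e), near(b,e), near(c,b), near(c,c), near(c,e), near(e,b), near(e,c), near(e,e), ready(c)}

tag(e,c); bind(b,b); tag(b,e)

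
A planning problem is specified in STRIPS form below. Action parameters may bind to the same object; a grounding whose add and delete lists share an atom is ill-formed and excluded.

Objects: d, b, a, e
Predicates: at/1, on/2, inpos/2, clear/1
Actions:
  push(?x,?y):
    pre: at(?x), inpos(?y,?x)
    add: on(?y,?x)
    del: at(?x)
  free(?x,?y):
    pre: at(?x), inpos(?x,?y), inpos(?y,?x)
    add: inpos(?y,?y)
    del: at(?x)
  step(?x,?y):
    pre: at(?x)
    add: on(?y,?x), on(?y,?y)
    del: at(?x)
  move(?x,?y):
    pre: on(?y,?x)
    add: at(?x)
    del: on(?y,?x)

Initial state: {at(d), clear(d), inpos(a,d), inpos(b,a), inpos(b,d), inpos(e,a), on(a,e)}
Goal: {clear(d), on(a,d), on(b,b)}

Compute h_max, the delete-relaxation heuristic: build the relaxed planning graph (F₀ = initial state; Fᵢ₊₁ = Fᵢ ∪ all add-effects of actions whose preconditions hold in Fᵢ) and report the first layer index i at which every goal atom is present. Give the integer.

1

F0 = init (7 atoms)
F1 = F0 ∪ {at(e), on(a,a), on(a,d), on(b,b), on(b,d), on(d,d), on(e,d), on(e,e)}  (15 atoms)
goal ⊆ F1  ⇒  h_max = 1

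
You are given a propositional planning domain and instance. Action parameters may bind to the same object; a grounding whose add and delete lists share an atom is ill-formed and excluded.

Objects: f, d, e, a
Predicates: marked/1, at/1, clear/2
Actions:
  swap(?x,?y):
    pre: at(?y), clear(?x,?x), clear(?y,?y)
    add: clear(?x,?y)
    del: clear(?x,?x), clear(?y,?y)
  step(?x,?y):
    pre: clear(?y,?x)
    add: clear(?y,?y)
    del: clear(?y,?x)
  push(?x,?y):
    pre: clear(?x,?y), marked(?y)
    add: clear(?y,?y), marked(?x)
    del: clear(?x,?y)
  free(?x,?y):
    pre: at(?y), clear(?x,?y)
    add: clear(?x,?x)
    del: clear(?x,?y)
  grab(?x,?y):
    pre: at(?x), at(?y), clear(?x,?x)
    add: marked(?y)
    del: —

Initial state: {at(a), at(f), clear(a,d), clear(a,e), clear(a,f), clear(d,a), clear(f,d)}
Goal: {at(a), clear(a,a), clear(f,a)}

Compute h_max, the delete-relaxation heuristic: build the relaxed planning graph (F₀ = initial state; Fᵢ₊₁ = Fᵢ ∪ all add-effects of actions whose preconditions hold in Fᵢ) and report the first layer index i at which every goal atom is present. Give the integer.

2

F0 = init (7 atoms)
F1 = F0 ∪ {clear(a,a), clear(d,d), clear(f,f)}  (10 atoms)
F2 = F1 ∪ {clear(d,f), clear(f,a), marked(a), marked(f)}  (14 atoms)
goal ⊆ F2  ⇒  h_max = 2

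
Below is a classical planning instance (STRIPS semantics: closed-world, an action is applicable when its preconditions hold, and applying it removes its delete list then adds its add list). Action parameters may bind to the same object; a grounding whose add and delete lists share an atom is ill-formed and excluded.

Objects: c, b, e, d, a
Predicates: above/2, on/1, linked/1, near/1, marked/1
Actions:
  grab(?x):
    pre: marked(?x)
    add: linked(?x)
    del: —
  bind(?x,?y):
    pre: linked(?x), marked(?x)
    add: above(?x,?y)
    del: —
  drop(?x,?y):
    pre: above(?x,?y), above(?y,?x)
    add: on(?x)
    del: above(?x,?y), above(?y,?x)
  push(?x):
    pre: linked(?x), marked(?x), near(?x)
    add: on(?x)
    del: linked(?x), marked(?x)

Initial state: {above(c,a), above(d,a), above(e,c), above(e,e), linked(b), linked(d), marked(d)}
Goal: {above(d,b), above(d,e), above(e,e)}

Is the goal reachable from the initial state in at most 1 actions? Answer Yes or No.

1. bind(d,b)  →  {above(c,a), above(d,a), above(d,b), above(e,c), above(e,e), linked(b), linked(d), marked(d)}
2. bind(d,e)  →  {above(c,a), above(d,a), above(d,b), above(d,e), above(e,c), above(e,e), linked(b), linked(d), marked(d)}
optimal plan length = 2; 2 > 1

No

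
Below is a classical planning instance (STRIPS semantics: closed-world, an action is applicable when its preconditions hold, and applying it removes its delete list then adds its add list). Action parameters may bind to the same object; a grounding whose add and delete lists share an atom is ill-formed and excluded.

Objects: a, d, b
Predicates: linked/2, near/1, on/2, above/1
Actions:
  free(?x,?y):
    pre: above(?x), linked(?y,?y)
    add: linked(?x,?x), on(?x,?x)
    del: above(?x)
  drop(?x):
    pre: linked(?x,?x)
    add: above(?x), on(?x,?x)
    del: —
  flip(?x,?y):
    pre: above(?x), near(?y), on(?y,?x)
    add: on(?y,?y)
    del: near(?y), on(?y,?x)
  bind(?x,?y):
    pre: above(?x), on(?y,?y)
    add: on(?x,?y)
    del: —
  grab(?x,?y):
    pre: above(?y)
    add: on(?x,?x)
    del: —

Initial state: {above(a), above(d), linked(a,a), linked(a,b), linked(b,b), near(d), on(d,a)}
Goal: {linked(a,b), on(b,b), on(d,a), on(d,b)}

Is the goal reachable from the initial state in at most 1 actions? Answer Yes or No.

No

1. drop(b)  →  {above(a), above(b), above(d), linked(a,a), linked(a,b), linked(b,b), near(d), on(b,b), on(d,a)}
2. bind(d,b)  →  {above(a), above(b), above(d), linked(a,a), linked(a,b), linked(b,b), near(d), on(b,b), on(d,a), on(d,b)}
optimal plan length = 2; 2 > 1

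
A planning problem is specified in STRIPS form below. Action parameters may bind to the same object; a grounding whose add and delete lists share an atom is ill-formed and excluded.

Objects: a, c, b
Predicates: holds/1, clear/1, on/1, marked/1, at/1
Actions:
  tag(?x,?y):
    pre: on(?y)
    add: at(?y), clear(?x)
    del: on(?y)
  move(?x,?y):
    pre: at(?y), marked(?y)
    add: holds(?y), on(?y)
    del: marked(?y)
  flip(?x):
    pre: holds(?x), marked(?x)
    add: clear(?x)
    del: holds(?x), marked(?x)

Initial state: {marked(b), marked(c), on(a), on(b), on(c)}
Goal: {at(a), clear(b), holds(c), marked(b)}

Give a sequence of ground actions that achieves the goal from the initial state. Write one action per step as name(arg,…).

tag(a,a); tag(b,c); move(a,c)

1. tag(a,a)  →  {at(a), clear(a), marked(b), marked(c), on(b), on(c)}
2. tag(b,c)  →  {at(a), at(c), clear(a), clear(b), marked(b), marked(c), on(b)}
3. move(a,c)  →  {at(a), at(c), clear(a), clear(b), holds(c), marked(b), on(b), on(c)}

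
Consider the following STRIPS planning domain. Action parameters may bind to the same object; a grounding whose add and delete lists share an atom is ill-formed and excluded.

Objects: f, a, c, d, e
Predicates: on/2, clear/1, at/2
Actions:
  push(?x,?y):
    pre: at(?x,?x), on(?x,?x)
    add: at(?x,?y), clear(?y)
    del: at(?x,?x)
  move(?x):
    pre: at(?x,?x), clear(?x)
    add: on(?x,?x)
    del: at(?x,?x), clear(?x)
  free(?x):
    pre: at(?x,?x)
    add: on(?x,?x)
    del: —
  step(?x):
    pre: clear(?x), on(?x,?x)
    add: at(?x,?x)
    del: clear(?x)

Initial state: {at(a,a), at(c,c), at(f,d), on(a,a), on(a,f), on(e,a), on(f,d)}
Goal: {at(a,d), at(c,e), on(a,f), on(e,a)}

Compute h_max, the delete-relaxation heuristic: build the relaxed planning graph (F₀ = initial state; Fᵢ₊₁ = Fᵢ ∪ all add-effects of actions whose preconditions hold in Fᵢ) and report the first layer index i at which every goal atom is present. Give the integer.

2

F0 = init (7 atoms)
F1 = F0 ∪ {at(a,c), at(a,d), at(a,e), at(a,f), clear(c), clear(d), clear(e), clear(f), on(c,c)}  (16 atoms)
F2 = F1 ∪ {at(c,a), at(c,d), at(c,e), at(c,f), clear(a)}  (21 atoms)
goal ⊆ F2  ⇒  h_max = 2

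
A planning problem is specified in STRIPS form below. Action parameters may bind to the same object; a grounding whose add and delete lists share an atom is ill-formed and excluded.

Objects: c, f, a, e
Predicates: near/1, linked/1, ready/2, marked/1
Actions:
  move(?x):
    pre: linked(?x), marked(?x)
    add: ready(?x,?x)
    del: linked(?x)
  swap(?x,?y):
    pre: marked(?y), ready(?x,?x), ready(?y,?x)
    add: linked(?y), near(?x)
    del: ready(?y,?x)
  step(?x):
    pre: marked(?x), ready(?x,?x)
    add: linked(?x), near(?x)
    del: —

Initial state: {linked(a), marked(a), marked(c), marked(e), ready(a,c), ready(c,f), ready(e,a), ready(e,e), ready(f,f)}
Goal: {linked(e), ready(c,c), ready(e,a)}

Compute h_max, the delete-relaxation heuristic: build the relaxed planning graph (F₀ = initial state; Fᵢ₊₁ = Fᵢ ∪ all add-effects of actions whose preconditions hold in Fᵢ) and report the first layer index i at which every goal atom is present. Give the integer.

2

F0 = init (9 atoms)
F1 = F0 ∪ {linked(c), linked(e), near(e), near(f), ready(a,a)}  (14 atoms)
F2 = F1 ∪ {near(a), ready(c,c)}  (16 atoms)
goal ⊆ F2  ⇒  h_max = 2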